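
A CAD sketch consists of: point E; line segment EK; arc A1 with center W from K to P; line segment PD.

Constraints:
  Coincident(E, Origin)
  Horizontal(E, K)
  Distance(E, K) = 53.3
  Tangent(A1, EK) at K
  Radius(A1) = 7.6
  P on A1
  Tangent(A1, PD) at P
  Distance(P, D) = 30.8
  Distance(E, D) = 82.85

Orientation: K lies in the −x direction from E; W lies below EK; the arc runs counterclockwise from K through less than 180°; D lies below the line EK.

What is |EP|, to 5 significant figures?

59.356

Checks: |EK| = 53.30 ✓; |WP| = 7.600 ✓; ∠(WP, PD) = 90.00° ✓; |PD| = 30.80 ✓; |ED| = 82.85 ✓.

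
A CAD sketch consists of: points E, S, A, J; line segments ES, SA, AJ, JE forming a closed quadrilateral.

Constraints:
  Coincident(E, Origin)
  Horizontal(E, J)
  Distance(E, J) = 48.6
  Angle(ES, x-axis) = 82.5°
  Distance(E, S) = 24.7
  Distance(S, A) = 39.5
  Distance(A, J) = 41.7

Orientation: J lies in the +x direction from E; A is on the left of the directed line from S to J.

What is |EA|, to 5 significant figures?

56.515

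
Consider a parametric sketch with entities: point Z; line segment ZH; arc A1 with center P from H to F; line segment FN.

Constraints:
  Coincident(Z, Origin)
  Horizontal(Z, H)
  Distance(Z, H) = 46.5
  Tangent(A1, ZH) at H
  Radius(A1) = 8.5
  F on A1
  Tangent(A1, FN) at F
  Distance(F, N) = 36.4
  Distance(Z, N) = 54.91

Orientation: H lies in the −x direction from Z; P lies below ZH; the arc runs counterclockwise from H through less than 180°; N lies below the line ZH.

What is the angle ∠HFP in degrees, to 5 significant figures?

28.224°

Checks: |PF| = 8.500 ✓; ∠(PF, FN) = 90.00° ✓; |FN| = 36.40 ✓; |ZN| = 54.91 ✓.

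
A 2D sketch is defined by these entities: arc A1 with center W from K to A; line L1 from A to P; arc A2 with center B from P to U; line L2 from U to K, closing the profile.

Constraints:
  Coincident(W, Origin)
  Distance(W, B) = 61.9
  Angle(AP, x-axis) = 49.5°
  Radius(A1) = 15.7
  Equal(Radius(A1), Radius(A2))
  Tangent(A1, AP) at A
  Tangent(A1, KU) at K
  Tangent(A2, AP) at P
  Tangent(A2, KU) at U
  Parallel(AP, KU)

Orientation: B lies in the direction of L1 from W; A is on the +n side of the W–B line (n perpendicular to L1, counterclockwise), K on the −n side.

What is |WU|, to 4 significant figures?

63.86

The slot axis is L1's direction at 49.5°, so u = (cos 49.5°, sin 49.5°) = (0.6494, 0.7604) and n = (−sin 49.5°, cos 49.5°) = (-0.7604, 0.6494). W is at the origin and B lies 61.9 along u from W, so B = 61.9·u = (40.20, 47.07). Tangency of A1 to both parallel lines with radius 15.7 puts A and K at W ± 15.7·n: A = (-11.94, 10.20), K = (11.94, -10.20). Equal radii place P and U the same way about B: P = B + 15.7·n = (28.26, 57.27), U = B − 15.7·n = (52.14, 36.87). Then |WU| = |U − W| = 63.86.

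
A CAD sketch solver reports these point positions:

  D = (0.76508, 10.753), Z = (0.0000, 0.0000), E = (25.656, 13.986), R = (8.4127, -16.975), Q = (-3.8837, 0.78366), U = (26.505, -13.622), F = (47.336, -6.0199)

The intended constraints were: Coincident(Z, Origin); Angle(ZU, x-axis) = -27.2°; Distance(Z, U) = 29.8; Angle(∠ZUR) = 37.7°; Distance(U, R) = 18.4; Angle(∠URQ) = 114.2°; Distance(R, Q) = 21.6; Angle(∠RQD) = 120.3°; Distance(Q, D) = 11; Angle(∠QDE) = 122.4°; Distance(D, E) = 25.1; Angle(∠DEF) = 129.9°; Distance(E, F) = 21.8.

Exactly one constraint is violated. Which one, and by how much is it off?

Distance(E, F) = 21.8 — off by 7.70.

Z = (0.00, 0.00) ✓; ZU at -27.20° ✓; |ZU| = 29.80 ✓; ∠ZUR = 37.70° ✓; |UR| = 18.40 ✓; ∠URQ = 114.2° ✓; |RQ| = 21.60 ✓; ∠RQD = 120.3° ✓; |QD| = 11.00 ✓; ∠QDE = 122.4° ✓; |DE| = 25.10 ✓; ∠DEF = 129.9° ✓; |EF| = 29.50 ✗.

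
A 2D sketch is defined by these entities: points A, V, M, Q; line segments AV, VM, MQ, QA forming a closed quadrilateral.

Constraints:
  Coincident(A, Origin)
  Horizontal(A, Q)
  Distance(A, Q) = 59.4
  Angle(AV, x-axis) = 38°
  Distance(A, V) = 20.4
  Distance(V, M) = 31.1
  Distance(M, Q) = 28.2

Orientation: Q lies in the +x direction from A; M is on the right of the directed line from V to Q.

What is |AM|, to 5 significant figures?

36.501

Checks: |VM| = 31.10 ✓; |MQ| = 28.20 ✓.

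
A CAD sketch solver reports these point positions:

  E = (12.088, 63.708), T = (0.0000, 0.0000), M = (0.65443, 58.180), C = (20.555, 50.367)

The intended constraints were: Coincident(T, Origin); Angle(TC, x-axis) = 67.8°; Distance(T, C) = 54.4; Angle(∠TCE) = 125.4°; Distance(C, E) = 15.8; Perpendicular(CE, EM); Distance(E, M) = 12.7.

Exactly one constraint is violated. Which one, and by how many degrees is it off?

Perpendicular(CE, EM) — off by 6.60°.

T = (0.00, 0.00) ✓; TC at 67.80° ✓; |TC| = 54.40 ✓; ∠TCE = 125.4° ✓; |CE| = 15.80 ✓; ∠(CE, EM) = 83.40° ✗; |EM| = 12.70 ✓.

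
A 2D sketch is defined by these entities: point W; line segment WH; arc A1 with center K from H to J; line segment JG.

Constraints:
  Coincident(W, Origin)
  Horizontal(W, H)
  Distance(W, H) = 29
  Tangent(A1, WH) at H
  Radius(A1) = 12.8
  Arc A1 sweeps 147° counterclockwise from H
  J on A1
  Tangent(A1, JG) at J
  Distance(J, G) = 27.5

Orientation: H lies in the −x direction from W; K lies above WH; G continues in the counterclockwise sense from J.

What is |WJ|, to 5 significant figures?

32.236

W is at the origin; W and H share the same y with |WH| = 29.0 and H on the −x side, so H = (-29.000, 0.0000). Since A1 is tangent to WH there, KH ⟂ WH, so K = H + (0, 12.8) = (-29.000, 12.800). On A1, H sits at bearing -90° from K; a 147° counterclockwise sweep puts J at bearing 57°, so J = K + 12.8·(cos 57°, sin 57°) = (-22.029, 23.535). Then |WJ| = |J − W| = 32.236.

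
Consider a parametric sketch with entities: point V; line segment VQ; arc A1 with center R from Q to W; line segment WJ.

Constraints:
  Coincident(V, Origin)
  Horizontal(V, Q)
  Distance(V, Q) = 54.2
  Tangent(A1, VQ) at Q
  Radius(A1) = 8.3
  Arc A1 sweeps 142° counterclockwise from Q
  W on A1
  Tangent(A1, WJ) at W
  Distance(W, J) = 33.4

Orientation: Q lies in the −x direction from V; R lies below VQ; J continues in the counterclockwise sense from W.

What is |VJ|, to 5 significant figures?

48.392

On A1, Q sits at bearing 90° from R; a 142° counterclockwise sweep puts W at bearing 232°, so W = R + 8.3·(cos 232°, sin 232°) = (-59.310, -14.840). A1 meets WJ tangentially, so RW is at right angles to WJ, so WJ runs along (−sin 232°, cos 232°); with |WJ| = 33.4, J = (-32.990, -35.404). Then |VJ| = |J − V| = 48.392.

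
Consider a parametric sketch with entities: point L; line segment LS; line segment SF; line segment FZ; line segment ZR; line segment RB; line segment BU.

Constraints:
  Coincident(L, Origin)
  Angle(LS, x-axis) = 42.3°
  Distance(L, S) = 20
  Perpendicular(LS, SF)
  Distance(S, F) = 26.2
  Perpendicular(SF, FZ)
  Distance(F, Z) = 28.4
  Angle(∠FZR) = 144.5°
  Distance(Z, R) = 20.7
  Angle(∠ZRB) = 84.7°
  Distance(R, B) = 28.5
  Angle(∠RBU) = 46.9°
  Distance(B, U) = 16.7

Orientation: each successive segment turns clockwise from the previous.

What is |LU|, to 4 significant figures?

10.41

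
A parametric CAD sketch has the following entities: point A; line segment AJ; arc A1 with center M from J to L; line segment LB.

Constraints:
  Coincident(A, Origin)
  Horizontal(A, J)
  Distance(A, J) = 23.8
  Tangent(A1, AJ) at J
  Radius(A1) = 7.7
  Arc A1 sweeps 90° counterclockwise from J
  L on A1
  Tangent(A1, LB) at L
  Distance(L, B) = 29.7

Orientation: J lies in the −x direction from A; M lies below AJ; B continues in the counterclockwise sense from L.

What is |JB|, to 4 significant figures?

38.18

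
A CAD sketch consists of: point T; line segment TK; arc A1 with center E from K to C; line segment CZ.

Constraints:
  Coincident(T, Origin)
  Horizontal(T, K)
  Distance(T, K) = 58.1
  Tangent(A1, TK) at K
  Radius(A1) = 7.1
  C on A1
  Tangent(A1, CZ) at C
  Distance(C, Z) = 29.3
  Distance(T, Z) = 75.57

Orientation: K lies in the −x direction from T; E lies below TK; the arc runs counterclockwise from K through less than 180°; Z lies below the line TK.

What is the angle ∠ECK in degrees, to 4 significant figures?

46.18°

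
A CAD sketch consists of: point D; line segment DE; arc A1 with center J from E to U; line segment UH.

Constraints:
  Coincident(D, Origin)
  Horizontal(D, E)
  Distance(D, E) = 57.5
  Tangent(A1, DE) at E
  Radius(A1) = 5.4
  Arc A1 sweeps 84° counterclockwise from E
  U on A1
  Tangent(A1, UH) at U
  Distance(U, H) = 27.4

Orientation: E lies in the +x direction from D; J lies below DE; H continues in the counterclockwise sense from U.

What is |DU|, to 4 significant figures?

52.35

D is at the origin; DE is horizontal with |DE| = 57.5 and E on the +x side, so E = (57.50, 0.000). Since A1 is tangent to DE there, JE ⟂ DE, so J = E + (0, -5.4) = (57.50, -5.400). On A1, E sits at bearing 90° from J; an 84° counterclockwise sweep puts U at bearing 174°, so U = J + 5.4·(cos 174°, sin 174°) = (52.13, -4.836). Then |DU| = |U − D| = 52.35.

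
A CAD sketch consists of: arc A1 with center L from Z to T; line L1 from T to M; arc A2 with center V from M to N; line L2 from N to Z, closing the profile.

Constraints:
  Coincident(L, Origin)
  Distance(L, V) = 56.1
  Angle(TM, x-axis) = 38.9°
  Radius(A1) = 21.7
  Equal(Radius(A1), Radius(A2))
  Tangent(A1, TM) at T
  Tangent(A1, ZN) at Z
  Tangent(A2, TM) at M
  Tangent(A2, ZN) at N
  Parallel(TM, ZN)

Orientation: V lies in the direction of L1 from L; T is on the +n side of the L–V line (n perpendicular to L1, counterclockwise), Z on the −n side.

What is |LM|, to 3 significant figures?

60.2

The slot axis is L1's direction at 38.9°, so u = (cos 38.9°, sin 38.9°) = (0.778, 0.628) and n = (−sin 38.9°, cos 38.9°) = (-0.628, 0.778). L is at the origin and V lies 56.1 along u from L, so V = 56.1·u = (43.7, 35.2). Tangency of A1 to both parallel lines with radius 21.7 puts T and Z at L ± 21.7·n: T = (-13.6, 16.9), Z = (13.6, -16.9). Equal radii place M and N the same way about V: M = V + 21.7·n = (30.0, 52.1), N = V − 21.7·n = (57.3, 18.3). Then |LM| = |M − L| = 60.2.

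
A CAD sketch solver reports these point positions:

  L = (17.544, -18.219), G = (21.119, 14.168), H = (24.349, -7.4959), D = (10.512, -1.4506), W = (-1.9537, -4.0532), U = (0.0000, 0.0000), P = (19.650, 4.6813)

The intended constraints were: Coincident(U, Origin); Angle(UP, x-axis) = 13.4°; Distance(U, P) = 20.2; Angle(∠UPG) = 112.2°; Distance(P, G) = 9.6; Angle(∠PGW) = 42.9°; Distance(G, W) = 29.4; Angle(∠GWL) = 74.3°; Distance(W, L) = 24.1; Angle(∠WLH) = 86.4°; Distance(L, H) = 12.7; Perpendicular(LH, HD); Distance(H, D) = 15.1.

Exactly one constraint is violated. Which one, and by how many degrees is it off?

Perpendicular(LH, HD) — off by 8.80°.

U = (0.00, 0.00) ✓; UP at 13.40° ✓; |UP| = 20.20 ✓; ∠UPG = 112.2° ✓; |PG| = 9.600 ✓; ∠PGW = 42.90° ✓; |GW| = 29.40 ✓; ∠GWL = 74.30° ✓; |WL| = 24.10 ✓; ∠WLH = 86.40° ✓; |LH| = 12.70 ✓; ∠(LH, HD) = 98.80° ✗; |HD| = 15.10 ✓.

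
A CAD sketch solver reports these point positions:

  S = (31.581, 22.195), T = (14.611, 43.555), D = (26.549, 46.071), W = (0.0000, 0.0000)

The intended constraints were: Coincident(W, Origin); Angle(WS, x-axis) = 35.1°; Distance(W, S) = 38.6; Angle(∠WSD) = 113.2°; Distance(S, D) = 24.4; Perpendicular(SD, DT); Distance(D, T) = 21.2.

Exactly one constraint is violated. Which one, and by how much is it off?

Distance(D, T) = 21.2 — off by 9.00.

W = (0.00, 0.00) ✓; WS at 35.10° ✓; |WS| = 38.60 ✓; ∠WSD = 113.2° ✓; |SD| = 24.40 ✓; ∠(SD, DT) = 90.00° ✓; |DT| = 12.20 ✗.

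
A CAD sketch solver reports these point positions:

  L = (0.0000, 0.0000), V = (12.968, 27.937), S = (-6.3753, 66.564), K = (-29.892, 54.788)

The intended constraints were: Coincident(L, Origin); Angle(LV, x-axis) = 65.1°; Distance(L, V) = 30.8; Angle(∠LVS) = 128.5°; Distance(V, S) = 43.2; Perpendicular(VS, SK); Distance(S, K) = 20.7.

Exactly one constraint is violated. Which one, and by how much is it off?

Distance(S, K) = 20.7 — off by 5.60.

L = (0.00, 0.00) ✓; LV at 65.10° ✓; |LV| = 30.80 ✓; ∠LVS = 128.5° ✓; |VS| = 43.20 ✓; ∠(VS, SK) = 90.00° ✓; |SK| = 26.30 ✗.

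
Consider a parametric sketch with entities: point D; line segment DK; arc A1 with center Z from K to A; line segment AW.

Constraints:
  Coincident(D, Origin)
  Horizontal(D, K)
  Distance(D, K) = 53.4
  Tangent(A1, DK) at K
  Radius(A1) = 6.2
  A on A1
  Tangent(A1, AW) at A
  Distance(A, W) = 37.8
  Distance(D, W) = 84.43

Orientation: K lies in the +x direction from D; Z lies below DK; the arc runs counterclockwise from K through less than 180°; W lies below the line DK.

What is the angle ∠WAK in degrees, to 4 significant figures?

112.5°

D is at the origin; DK is horizontal with |DK| = 53.4 and K on the +x side, so K = (53.40, 0.000). Since A1 is tangent to DK there, ZK ⟂ DK, so Z = K + (0, -6.2) = (53.40, -6.200). Since ZA ⟂ AW (tangency), |ZW| = √(6.2² + 37.8²) = 38.31 regardless of where A sits on A1. So W lies on both circle(D, 84.43) and circle(Z, 38.31); the below-DK intersection is W = (75.73, -37.32). A is the foot of the tangent from W: A = (49.01, -10.58).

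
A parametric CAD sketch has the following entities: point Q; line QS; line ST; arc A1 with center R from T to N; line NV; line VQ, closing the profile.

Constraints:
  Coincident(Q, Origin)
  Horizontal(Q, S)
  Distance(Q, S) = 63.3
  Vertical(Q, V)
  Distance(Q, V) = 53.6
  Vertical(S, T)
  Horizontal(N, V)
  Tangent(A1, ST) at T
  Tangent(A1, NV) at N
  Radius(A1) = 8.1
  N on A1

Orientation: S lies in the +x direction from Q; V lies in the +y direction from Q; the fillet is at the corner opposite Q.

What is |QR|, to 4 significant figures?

71.54

QV is vertical with |QV| = 53.6 and V on the +y side, so V = (0.000, 53.60). The virtual corner opposite Q is at (63.30, 53.60). Tangency of A1 to ST means the radius RT is perpendicular to ST and tangency of A1 to NV means the radius RN is perpendicular to NV, with radius 8.1, so the center R sits 8.1 in from both sides at R = (55.20, 45.50). Then |QR| = |R − Q| = 71.54.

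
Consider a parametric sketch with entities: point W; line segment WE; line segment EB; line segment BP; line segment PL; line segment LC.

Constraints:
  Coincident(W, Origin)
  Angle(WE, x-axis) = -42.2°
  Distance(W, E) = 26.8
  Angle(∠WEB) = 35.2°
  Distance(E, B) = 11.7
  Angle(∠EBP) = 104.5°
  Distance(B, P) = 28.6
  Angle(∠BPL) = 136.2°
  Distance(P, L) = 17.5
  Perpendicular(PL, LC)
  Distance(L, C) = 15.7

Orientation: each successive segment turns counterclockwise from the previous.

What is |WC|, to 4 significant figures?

32.13

W is at the origin; WE runs at -42.2° with length 26.8, so E = (19.85, -18.00). ∠WEB = 35.2° gives EB at 102.6° from the x-axis; with |EB| = 11.7, B = (17.30, -6.584). ∠EBP = 104.5° gives BP at 178.1° from the x-axis; with |BP| = 28.6, P = (-11.28, -5.636). ∠BPL = 136.2° gives PL at -138.1° from the x-axis; with |PL| = 17.5, L = (-24.31, -17.32). PL ⟂ LC, so LC runs at -48.10°; with |LC| = 15.7, C = (-13.82, -29.01). Then |WC| = |C − W| = 32.13.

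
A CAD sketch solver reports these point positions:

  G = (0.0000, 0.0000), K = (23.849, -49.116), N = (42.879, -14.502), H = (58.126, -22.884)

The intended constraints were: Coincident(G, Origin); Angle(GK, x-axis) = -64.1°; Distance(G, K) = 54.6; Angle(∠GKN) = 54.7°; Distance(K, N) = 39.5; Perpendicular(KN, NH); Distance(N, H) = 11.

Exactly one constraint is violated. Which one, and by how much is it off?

Distance(N, H) = 11 — off by 6.40.

G = (0.00, 0.00) ✓; GK at -64.10° ✓; |GK| = 54.60 ✓; ∠GKN = 54.70° ✓; |KN| = 39.50 ✓; ∠(KN, NH) = 90.00° ✓; |NH| = 17.40 ✗.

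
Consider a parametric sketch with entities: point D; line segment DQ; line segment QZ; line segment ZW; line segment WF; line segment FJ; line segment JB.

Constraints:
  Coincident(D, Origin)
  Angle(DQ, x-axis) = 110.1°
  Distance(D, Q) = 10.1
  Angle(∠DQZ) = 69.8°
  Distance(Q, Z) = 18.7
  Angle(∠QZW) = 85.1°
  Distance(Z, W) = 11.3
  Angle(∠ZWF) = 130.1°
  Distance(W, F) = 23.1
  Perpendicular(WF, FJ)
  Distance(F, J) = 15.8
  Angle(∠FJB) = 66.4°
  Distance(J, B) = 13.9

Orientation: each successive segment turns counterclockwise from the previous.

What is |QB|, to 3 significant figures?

9.49

D is at the origin; DQ runs at 110.1° with length 10.1, so Q = (-3.47, 9.48). ∠DQZ = 69.8° gives QZ at -140° from the x-axis; with |QZ| = 18.7, Z = (-17.7, -2.61). ∠QZW = 85.1° gives ZW at -44.8° from the x-axis; with |ZW| = 11.3, W = (-9.71, -10.6). ∠ZWF = 130.1° gives WF at 5.10° from the x-axis; with |WF| = 23.1, F = (13.3, -8.52). WF ⟂ FJ, so FJ runs at 95.1°; with |FJ| = 15.8, J = (11.9, 7.22). ∠FJB = 66.4° gives JB at -151° from the x-axis; with |JB| = 13.9, B = (-0.303, 0.543). Then |QB| = |B − Q| = 9.49.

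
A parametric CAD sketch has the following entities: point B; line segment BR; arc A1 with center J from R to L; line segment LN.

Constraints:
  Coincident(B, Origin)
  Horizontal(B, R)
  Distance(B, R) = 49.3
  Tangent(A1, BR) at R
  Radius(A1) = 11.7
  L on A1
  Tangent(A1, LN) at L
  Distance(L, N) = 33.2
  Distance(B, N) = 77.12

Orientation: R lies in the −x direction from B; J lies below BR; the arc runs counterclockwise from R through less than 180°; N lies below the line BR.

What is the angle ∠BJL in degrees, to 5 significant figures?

162.53°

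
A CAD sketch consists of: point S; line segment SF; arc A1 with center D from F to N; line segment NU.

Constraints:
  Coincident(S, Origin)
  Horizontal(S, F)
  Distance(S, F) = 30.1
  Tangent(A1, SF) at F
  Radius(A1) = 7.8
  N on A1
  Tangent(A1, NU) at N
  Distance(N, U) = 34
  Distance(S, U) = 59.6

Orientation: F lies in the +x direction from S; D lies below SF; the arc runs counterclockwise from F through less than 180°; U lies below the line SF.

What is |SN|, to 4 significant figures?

27.00

Checks: |DN| = 7.800 ✓; ∠(DN, NU) = 90.00° ✓; |NU| = 34.00 ✓; |SU| = 59.60 ✓.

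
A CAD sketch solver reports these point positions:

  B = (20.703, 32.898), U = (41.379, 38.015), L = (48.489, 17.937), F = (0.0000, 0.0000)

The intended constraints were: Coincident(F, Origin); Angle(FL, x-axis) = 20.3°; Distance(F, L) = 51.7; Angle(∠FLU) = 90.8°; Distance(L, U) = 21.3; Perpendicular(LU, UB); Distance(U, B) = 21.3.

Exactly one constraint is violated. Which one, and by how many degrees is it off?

Perpendicular(LU, UB) — off by 5.60°.

F = (0.00, 0.00) ✓; FL at 20.30° ✓; |FL| = 51.70 ✓; ∠FLU = 90.80° ✓; |LU| = 21.30 ✓; ∠(LU, UB) = 84.40° ✗; |UB| = 21.30 ✓.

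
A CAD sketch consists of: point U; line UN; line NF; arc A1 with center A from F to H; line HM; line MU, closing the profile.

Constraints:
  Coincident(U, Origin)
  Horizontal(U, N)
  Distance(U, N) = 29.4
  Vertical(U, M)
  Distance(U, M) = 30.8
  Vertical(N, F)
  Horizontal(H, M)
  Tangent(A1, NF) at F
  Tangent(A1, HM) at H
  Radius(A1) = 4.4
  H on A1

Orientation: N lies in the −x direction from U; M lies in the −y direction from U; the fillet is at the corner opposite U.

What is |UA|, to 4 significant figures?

36.36

U and M share the same x with |UM| = 30.8 and M on the −y side, so M = (0.000, -30.80). The virtual corner opposite U is at (-29.40, -30.80). The tangent condition forces AF to be normal to NF and A1 meets HM tangentially, so AH is at right angles to HM, with radius 4.4, so the center A sits 4.4 in from both sides at A = (-25.00, -26.40). Then |UA| = |A − U| = 36.36.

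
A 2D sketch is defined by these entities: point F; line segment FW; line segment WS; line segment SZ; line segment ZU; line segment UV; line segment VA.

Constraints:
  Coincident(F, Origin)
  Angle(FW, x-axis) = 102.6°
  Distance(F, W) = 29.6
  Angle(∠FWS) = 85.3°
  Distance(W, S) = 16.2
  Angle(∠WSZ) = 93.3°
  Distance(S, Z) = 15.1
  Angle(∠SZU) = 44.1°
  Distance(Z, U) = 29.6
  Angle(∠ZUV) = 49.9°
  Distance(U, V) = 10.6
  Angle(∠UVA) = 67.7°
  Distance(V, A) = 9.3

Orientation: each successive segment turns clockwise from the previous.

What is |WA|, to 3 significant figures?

4.32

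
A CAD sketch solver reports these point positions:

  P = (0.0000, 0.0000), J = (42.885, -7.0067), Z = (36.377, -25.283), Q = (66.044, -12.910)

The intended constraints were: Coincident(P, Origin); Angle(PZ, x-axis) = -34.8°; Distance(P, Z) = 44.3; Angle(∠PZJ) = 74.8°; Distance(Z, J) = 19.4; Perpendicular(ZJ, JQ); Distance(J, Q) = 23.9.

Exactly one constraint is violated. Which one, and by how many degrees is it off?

Perpendicular(ZJ, JQ) — off by 5.30°.

P = (0.00, 0.00) ✓; PZ at -34.80° ✓; |PZ| = 44.30 ✓; ∠PZJ = 74.80° ✓; |ZJ| = 19.40 ✓; ∠(ZJ, JQ) = 84.70° ✗; |JQ| = 23.90 ✓.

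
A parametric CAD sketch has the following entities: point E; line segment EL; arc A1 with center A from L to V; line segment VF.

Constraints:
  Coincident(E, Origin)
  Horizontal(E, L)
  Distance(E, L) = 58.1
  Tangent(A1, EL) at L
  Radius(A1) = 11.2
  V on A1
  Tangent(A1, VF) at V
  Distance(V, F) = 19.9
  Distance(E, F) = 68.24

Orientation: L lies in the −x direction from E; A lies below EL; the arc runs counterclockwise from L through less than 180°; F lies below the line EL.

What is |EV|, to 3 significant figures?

70.0

Checks: |AV| = 11.20 ✓; ∠(AV, VF) = 90.00° ✓; |VF| = 19.90 ✓; |EF| = 68.24 ✓.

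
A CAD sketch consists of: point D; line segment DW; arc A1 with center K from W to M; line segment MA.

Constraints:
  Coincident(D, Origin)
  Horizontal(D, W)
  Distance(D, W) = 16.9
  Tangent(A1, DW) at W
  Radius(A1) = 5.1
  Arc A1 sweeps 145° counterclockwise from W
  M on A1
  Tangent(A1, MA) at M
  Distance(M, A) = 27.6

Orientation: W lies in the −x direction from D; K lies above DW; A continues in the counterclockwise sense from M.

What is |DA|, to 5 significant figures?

44.371

D is at the origin; DW is horizontal with |DW| = 16.9 and W on the −x side, so W = (-16.900, 0.0000). Tangency of A1 to DW means the radius KW is perpendicular to DW, so K = W + (0, 5.1) = (-16.900, 5.1000). On A1, W sits at bearing -90° from K; a 145° counterclockwise sweep puts M at bearing 55°, so M = K + 5.1·(cos 55°, sin 55°) = (-13.975, 9.2777). Since A1 is tangent to MA there, KM ⟂ MA, so MA runs along (−sin 55°, cos 55°); with |MA| = 27.6, A = (-36.583, 25.108). Then |DA| = |A − D| = 44.371.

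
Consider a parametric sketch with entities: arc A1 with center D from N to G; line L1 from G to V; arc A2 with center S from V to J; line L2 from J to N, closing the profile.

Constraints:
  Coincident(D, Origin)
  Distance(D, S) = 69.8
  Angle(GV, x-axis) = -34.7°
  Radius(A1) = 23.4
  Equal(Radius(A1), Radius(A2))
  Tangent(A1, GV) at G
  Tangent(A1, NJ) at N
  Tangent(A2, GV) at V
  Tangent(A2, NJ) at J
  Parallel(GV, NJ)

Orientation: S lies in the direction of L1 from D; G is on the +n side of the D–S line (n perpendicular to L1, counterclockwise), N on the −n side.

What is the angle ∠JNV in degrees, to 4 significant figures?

33.84°

The slot axis is L1's direction at -34.7°, so u = (cos -34.7°, sin -34.7°) = (0.8221, -0.5693) and n = (−sin -34.7°, cos -34.7°) = (0.5693, 0.8221). D is at the origin and S lies 69.8 along u from D, so S = 69.8·u = (57.39, -39.74). Tangency of A1 to both parallel lines with radius 23.4 puts G and N at D ± 23.4·n: G = (13.32, 19.24), N = (-13.32, -19.24). Equal radii place V and J the same way about S: V = S + 23.4·n = (70.71, -20.50), J = S − 23.4·n = (44.06, -58.97). Then cos ∠JNV = NJ·NV / (|NJ||NV|), giving 33.84°.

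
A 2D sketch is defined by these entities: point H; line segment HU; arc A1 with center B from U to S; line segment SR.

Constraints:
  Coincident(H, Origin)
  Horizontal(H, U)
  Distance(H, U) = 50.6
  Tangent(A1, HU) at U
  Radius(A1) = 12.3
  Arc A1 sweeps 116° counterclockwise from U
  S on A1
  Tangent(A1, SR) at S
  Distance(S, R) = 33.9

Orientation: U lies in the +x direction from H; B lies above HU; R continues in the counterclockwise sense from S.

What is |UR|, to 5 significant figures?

48.311

H is at the origin; H and U share the same y with |HU| = 50.6 and U on the +x side, so U = (50.600, 0.0000). Tangency of A1 to HU means the radius BU is perpendicular to HU, so B = U + (0, 12.3) = (50.600, 12.300). On A1, U sits at bearing -90° from B; a 116° counterclockwise sweep puts S at bearing 26°, so S = B + 12.3·(cos 26°, sin 26°) = (61.655, 17.692). A1 meets SR tangentially, so BS is at right angles to SR, so SR runs along (−sin 26°, cos 26°); with |SR| = 33.9, R = (46.794, 48.161). Then |UR| = |R − U| = 48.311.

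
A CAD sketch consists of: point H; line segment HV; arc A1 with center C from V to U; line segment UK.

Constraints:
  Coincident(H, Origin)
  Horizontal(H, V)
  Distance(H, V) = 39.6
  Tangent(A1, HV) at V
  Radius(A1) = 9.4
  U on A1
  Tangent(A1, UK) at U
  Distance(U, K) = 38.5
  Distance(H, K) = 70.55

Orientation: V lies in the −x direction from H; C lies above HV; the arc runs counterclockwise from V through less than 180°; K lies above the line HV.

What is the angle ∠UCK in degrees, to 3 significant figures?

76.3°

Checks: |CU| = 9.400 ✓; ∠(CU, UK) = 90.00° ✓; |UK| = 38.50 ✓; |HK| = 70.55 ✓.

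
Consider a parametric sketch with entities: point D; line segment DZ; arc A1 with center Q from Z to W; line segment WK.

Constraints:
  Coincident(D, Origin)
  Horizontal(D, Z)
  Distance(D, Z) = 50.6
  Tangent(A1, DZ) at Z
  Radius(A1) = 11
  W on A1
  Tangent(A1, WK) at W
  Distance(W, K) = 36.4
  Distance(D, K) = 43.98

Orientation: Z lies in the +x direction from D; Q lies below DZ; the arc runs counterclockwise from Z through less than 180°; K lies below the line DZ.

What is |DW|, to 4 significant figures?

41.39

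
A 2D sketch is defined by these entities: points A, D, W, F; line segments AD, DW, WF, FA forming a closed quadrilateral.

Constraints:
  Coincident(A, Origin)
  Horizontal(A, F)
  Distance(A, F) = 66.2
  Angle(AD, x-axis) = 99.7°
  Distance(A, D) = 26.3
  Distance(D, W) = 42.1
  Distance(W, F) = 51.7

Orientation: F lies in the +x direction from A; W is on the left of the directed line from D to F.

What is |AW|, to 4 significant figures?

53.88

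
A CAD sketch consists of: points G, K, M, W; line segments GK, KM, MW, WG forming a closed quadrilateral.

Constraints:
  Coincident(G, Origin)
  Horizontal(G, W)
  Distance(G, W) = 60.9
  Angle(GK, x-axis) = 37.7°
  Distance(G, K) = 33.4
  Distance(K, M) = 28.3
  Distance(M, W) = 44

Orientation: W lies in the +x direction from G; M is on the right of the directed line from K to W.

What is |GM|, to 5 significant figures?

18.502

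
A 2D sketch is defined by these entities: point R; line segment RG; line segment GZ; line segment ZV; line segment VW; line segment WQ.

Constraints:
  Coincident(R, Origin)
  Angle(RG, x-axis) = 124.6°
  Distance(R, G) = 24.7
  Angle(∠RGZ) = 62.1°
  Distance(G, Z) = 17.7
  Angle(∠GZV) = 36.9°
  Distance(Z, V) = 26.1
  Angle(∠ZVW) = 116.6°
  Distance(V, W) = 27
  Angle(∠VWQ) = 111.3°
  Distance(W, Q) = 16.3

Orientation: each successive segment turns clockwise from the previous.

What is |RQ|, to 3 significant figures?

50.9

R is at the origin; RG runs at 124.6° with length 24.7, so G = (-14.0, 20.3). ∠RGZ = 62.1° gives GZ at 6.70° from the x-axis; with |GZ| = 17.7, Z = (3.55, 22.4). ∠GZV = 36.9° gives ZV at -136° from the x-axis; with |ZV| = 26.1, V = (-15.3, 4.40). ∠ZVW = 116.6° gives VW at 160° from the x-axis; with |VW| = 27.0, W = (-40.8, 13.5). ∠VWQ = 111.3° gives WQ at 91.5° from the x-axis; with |WQ| = 16.3, Q = (-41.2, 29.8). Then |RQ| = |Q − R| = 50.9.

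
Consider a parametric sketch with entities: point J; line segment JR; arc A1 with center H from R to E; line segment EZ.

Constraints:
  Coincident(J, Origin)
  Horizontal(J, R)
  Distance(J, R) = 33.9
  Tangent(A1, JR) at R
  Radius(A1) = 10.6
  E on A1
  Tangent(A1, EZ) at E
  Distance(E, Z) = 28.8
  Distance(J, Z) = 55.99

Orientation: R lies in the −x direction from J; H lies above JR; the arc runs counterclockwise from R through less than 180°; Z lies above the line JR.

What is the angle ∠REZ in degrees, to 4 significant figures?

120.9°

Checks: |HE| = 10.60 ✓; ∠(HE, EZ) = 90.00° ✓; |EZ| = 28.80 ✓; |JZ| = 55.99 ✓.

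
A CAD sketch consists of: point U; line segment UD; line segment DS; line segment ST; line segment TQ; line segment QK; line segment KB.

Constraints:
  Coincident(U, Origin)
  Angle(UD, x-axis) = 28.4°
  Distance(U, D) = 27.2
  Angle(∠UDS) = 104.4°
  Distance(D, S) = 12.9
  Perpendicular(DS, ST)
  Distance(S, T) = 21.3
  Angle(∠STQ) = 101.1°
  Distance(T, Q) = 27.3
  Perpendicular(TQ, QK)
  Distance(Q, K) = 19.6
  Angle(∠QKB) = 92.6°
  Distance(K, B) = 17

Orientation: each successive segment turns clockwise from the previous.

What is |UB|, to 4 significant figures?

23.72

TQ is perpendicular to QK, so QK runs at 53.90°; with |QK| = 19.6, K = (6.553, 20.92). ∠QKB = 92.6° gives KB at -33.50° from the x-axis; with |KB| = 17.0, B = (20.73, 11.54). Then |UB| = |B − U| = 23.72.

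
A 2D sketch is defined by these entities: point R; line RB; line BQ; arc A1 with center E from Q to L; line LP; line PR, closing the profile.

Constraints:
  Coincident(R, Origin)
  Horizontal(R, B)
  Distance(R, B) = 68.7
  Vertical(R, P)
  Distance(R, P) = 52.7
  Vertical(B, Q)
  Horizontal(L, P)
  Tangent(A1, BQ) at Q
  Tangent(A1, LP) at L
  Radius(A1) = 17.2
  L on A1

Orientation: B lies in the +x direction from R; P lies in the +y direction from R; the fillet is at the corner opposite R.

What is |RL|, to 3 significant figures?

73.7

The virtual corner opposite R is at (68.7, 52.7). The tangent condition forces EQ to be normal to BQ and the tangent condition forces EL to be normal to LP, with radius 17.2, so the center E sits 17.2 in from both sides at E = (51.5, 35.5). That places the tangent points at Q = (68.7, 35.5) on BQ and L = (51.5, 52.7) on LP. Then |RL| = |L − R| = 73.7.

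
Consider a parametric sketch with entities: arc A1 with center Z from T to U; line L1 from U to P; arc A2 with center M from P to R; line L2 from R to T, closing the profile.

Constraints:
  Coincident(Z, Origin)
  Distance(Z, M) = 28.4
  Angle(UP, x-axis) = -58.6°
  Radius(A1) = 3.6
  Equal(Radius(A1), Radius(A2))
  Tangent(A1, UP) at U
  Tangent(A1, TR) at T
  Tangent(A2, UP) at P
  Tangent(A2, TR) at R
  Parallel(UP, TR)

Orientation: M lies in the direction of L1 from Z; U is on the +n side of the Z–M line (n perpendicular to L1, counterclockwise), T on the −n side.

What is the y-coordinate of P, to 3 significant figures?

-22.4

The slot axis is L1's direction at -58.6°, so u = (cos -58.6°, sin -58.6°) = (0.521, -0.854) and n = (−sin -58.6°, cos -58.6°) = (0.854, 0.521). Z is at the origin and M lies 28.4 along u from Z, so M = 28.4·u = (14.8, -24.2). Tangency of A1 to both parallel lines with radius 3.6 puts U and T at Z ± 3.6·n: U = (3.07, 1.88), T = (-3.07, -1.88). Equal radii place P and R the same way about M: P = M + 3.6·n = (17.9, -22.4), R = M − 3.6·n = (11.7, -26.1). So P.y = -22.4.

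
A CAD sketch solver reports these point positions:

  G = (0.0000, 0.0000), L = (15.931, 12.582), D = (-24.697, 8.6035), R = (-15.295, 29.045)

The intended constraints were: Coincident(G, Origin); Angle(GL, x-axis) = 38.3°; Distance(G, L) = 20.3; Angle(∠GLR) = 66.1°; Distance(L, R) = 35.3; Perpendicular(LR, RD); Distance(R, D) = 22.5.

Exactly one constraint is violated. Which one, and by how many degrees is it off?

Perpendicular(LR, RD) — off by 3.10°.

G = (0.00, 0.00) ✓; GL at 38.30° ✓; |GL| = 20.30 ✓; ∠GLR = 66.10° ✓; |LR| = 35.30 ✓; ∠(LR, RD) = 93.10° ✗; |RD| = 22.50 ✓.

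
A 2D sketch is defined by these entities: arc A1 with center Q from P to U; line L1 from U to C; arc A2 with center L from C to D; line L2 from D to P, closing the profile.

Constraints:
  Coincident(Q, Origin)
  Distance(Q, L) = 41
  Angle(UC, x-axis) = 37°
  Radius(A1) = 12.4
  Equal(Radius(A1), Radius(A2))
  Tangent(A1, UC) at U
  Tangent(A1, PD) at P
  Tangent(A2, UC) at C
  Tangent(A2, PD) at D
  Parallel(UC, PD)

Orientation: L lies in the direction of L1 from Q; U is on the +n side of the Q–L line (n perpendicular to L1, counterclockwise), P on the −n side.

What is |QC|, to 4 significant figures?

42.83

The slot axis is L1's direction at 37.0°, so u = (cos 37.0°, sin 37.0°) = (0.7986, 0.6018) and n = (−sin 37.0°, cos 37.0°) = (-0.6018, 0.7986). Q is at the origin and L lies 41.0 along u from Q, so L = 41.0·u = (32.74, 24.67). Tangency of A1 to both parallel lines with radius 12.4 puts U and P at Q ± 12.4·n: U = (-7.463, 9.903), P = (7.463, -9.903). Equal radii place C and D the same way about L: C = L + 12.4·n = (25.28, 34.58), D = L − 12.4·n = (40.21, 14.77). Then |QC| = |C − Q| = 42.83.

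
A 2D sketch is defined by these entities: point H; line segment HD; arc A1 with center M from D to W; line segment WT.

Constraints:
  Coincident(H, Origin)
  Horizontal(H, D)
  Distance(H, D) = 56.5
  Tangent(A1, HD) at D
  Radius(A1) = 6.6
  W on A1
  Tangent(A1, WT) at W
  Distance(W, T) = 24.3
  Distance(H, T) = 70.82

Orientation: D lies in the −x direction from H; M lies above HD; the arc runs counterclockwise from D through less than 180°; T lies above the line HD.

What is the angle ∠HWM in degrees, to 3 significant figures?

137°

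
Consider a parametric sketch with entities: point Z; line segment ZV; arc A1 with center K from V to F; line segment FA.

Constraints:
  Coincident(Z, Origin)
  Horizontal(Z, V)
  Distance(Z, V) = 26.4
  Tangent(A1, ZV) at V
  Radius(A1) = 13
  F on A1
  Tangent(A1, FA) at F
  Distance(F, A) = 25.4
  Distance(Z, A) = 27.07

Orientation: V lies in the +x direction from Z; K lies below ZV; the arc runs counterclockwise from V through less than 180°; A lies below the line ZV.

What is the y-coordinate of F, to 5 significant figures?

-5.8335

Checks: ∠(KV, VZ) = 90.00° ✓; |KV| = 13.00 ✓; |KF| = 13.00 ✓; ∠(KF, FA) = 90.00° ✓; |FA| = 25.40 ✓; |ZA| = 27.07 ✓.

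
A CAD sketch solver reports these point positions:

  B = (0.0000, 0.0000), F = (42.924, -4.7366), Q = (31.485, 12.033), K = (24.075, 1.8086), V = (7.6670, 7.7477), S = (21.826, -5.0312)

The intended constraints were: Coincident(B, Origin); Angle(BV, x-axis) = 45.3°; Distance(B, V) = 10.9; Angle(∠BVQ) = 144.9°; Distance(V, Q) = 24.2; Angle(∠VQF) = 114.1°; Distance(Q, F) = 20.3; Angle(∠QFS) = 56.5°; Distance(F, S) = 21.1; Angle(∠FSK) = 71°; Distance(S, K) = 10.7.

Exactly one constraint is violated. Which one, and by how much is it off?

Distance(S, K) = 10.7 — off by 3.50.

B = (0.00, 0.00) ✓; BV at 45.30° ✓; |BV| = 10.90 ✓; ∠BVQ = 144.9° ✓; |VQ| = 24.20 ✓; ∠VQF = 114.1° ✓; |QF| = 20.30 ✓; ∠QFS = 56.50° ✓; |FS| = 21.10 ✓; ∠FSK = 71.00° ✓; |SK| = 7.200 ✗.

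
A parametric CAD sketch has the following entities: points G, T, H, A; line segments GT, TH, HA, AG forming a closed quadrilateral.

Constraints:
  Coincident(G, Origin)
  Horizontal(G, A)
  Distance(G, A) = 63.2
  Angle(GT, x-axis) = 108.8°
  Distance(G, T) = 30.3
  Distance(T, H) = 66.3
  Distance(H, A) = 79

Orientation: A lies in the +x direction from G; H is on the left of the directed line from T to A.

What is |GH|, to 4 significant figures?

83.85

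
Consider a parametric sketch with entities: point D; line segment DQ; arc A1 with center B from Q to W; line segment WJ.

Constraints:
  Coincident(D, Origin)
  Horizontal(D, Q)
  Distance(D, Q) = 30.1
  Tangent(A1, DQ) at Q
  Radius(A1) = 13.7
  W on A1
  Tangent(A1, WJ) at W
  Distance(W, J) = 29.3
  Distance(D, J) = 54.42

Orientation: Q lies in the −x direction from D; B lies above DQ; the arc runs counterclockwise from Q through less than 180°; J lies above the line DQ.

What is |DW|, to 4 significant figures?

25.90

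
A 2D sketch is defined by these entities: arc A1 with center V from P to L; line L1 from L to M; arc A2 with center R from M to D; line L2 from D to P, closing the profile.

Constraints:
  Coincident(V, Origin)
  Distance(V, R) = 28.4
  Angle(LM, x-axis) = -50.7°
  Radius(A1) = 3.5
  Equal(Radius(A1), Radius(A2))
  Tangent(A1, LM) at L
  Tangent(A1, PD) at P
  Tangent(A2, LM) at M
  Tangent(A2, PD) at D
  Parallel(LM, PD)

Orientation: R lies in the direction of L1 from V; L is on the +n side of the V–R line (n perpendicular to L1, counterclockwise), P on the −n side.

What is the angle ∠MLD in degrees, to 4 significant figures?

13.85°

The slot axis is L1's direction at -50.7°, so u = (cos -50.7°, sin -50.7°) = (0.6334, -0.7738) and n = (−sin -50.7°, cos -50.7°) = (0.7738, 0.6334). V is at the origin and R lies 28.4 along u from V, so R = 28.4·u = (17.99, -21.98). Tangency of A1 to both parallel lines with radius 3.5 puts L and P at V ± 3.5·n: L = (2.708, 2.217), P = (-2.708, -2.217). Equal radii place M and D the same way about R: M = R + 3.5·n = (20.70, -19.76), D = R − 3.5·n = (15.28, -24.19). Then cos ∠MLD = LM·LD / (|LM||LD|), giving 13.85°.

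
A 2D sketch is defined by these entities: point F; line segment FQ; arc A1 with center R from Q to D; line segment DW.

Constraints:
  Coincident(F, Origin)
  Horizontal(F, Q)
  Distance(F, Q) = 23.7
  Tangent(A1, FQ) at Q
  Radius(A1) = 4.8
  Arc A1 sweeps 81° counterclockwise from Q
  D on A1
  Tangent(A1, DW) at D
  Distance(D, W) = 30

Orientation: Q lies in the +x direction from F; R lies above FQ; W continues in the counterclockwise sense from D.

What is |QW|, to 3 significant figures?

35.0

F is at the origin; F and Q share the same y with |FQ| = 23.7 and Q on the +x side, so Q = (23.7, 0.00). The tangent condition forces RQ to be normal to FQ, so R = Q + (0, 4.8) = (23.7, 4.80). On A1, Q sits at bearing -90° from R; an 81° counterclockwise sweep puts D at bearing -9°, so D = R + 4.8·(cos -9°, sin -9°) = (28.4, 4.05). Since A1 is tangent to DW there, RD ⟂ DW, so DW runs along (−sin -9°, cos -9°); with |DW| = 30.0, W = (33.1, 33.7). Then |QW| = |W − Q| = 35.0.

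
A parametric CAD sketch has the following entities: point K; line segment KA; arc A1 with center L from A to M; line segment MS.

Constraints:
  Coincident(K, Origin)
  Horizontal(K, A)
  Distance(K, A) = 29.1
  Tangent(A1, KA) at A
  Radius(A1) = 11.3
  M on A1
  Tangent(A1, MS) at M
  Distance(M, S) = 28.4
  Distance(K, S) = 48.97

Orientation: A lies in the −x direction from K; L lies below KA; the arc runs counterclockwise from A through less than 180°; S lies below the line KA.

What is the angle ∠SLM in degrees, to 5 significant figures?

68.303°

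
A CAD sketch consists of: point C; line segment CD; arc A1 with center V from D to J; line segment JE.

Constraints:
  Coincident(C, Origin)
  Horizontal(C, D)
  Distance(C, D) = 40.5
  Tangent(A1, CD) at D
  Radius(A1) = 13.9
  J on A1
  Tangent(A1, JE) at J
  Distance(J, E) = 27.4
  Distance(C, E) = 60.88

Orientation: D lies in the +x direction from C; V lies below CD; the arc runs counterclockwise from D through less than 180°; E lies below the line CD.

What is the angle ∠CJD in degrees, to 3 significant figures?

84.7°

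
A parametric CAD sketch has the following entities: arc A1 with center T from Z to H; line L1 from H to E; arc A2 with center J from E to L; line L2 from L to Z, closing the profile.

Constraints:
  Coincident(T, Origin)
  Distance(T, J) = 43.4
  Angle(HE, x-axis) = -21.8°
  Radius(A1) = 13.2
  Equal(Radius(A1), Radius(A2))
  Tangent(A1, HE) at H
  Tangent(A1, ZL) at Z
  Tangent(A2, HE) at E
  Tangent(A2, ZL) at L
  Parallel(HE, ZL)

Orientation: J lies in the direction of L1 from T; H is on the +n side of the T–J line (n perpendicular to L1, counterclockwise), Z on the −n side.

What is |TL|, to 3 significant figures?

45.4

Tangency of A1 to both parallel lines with radius 13.2 puts H and Z at T ± 13.2·n: H = (4.90, 12.3), Z = (-4.90, -12.3). Equal radii place E and L the same way about J: E = J + 13.2·n = (45.2, -3.86), L = J − 13.2·n = (35.4, -28.4). Then |TL| = |L − T| = 45.4.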